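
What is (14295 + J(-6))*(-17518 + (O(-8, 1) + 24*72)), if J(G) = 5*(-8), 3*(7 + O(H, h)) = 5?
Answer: -675487430/3 ≈ -2.2516e+8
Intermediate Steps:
O(H, h) = -16/3 (O(H, h) = -7 + (1/3)*5 = -7 + 5/3 = -16/3)
J(G) = -40
(14295 + J(-6))*(-17518 + (O(-8, 1) + 24*72)) = (14295 - 40)*(-17518 + (-16/3 + 24*72)) = 14255*(-17518 + (-16/3 + 1728)) = 14255*(-17518 + 5168/3) = 14255*(-47386/3) = -675487430/3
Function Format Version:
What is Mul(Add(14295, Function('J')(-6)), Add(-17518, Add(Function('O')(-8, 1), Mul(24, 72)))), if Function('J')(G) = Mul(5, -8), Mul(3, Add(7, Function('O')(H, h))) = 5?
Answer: Rational(-675487430, 3) ≈ -2.2516e+8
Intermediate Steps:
Function('O')(H, h) = Rational(-16, 3) (Function('O')(H, h) = Add(-7, Mul(Rational(1, 3), 5)) = Add(-7, Rational(5, 3)) = Rational(-16, 3))
Function('J')(G) = -40
Mul(Add(14295, Function('J')(-6)), Add(-17518, Add(Function('O')(-8, 1), Mul(24, 72)))) = Mul(Add(14295, -40), Add(-17518, Add(Rational(-16, 3), Mul(24, 72)))) = Mul(14255, Add(-17518, Add(Rational(-16, 3), 1728))) = Mul(14255, Add(-17518, Rational(5168, 3))) = Mul(14255, Rational(-47386, 3)) = Rational(-675487430, 3)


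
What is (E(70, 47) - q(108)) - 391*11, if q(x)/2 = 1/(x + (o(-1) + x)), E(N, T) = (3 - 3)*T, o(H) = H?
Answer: -924717/215 ≈ -4301.0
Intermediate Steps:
E(N, T) = 0 (E(N, T) = 0*T = 0)
q(x) = 2/(-1 + 2*x) (q(x) = 2/(x + (-1 + x)) = 2/(-1 + 2*x))
(E(70, 47) - q(108)) - 391*11 = (0 - 2/(-1 + 2*108)) - 391*11 = (0 - 2/(-1 + 216)) - 1*4301 = (0 - 2/215) - 4301 = -2/215 - 4301 = -924717/215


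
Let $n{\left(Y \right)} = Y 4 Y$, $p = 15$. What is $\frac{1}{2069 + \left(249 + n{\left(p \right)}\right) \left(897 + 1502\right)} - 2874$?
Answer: $- \frac{7927986479}{2758520} \approx -2874.0$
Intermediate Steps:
$n{\left(Y \right)} = 4 Y^{2}$ ($n{\left(Y \right)} = 4 Y Y = 4 Y^{2}$)
$\frac{1}{2069 + \left(249 + n{\left(p \right)}\right) \left(897 + 1502\right)} - 2874 = \frac{1}{2069 + \left(249 + 4 \cdot 15^{2}\right) \left(897 + 1502\right)} - 2874 = \frac{1}{2069 + \left(249 + 4 \cdot 225\right) 2399} - 2874 = \frac{1}{2069 + \left(249 + 900\right) 2399} - 2874 = \frac{1}{2069 + 1149 \cdot 2399} - 2874 = \frac{1}{2069 + 2756451} - 2874 = \frac{1}{2758520} - 2874 = - \frac{7927986479}{2758520}$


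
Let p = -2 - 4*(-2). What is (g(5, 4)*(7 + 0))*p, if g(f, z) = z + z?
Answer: 336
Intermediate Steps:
g(f, z) = 2*z
p = 6 (p = -2 + 8 = 6)
(g(5, 4)*(7 + 0))*p = ((2*4)*(7 + 0))*6 = (8*7)*6 = 56*6 = 336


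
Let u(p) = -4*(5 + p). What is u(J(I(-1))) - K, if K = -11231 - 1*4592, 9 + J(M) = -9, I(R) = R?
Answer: 15875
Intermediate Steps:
J(M) = -18 (J(M) = -9 - 9 = -18)
K = -15823 (K = -11231 - 4592 = -15823)
u(p) = -20 - 4*p
u(J(I(-1))) - K = (-20 - 4*(-18)) - 1*(-15823) = (-20 + 72) + 15823 = 52 + 15823 = 15875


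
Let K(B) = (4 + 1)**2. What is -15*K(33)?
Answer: -375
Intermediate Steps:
K(B) = 25 (K(B) = 5**2 = 25)
-15*K(33) = -15*25 = -375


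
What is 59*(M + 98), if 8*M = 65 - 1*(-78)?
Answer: 54693/8 ≈ 6836.6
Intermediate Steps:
M = 143/8 (M = (65 - 1*(-78))/8 = (65 + 78)/8 = (1/8)*143 = 143/8 ≈ 17.875)
59*(M + 98) = 59*(143/8 + 98) = 59*(927/8) = 54693/8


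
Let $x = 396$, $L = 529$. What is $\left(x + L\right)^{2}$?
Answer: $855625$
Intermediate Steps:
$\left(x + L\right)^{2} = \left(396 + 529\right)^{2} = 925^{2} = 855625$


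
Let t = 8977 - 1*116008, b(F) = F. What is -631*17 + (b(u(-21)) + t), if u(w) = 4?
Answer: -117754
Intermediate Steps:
t = -107031 (t = 8977 - 116008 = -107031)
-631*17 + (b(u(-21)) + t) = -631*17 + (4 - 107031) = -10727 - 107027 = -117754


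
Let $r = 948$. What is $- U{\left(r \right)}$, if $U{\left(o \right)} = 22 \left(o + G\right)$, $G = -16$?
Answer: $-20504$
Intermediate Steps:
$U{\left(o \right)} = -352 + 22 o$ ($U{\left(o \right)} = 22 \left(o - 16\right) = 22 \left(-16 + o\right) = -352 + 22 o$)
$- U{\left(r \right)} = - (-352 + 22 \cdot 948) = - (-352 + 20856) = \left(-1\right) 20504 = -20504$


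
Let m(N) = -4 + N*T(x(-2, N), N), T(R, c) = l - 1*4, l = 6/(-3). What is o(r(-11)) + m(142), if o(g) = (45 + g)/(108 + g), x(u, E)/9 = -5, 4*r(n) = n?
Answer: -360207/421 ≈ -855.60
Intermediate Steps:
l = -2 (l = 6*(-⅓) = -2)
r(n) = n/4
x(u, E) = -45 (x(u, E) = 9*(-5) = -45)
T(R, c) = -6 (T(R, c) = -2 - 1*4 = -2 - 4 = -6)
o(g) = (45 + g)/(108 + g)
m(N) = -4 - 6*N (m(N) = -4 + N*(-6) = -4 - 6*N)
o(r(-11)) + m(142) = (45 + (¼)*(-11))/(108 + (¼)*(-11)) + (-4 - 6*142) = (45 - 11/4)/(108 - 11/4) + (-4 - 852) = (169/4)/(421/4) - 856 = (4/421)*(169/4) - 856 = 169/421 - 856 = -360207/421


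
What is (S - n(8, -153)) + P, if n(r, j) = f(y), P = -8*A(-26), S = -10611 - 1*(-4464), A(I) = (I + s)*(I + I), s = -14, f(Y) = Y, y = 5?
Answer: -22792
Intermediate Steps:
A(I) = 2*I*(-14 + I) (A(I) = (I - 14)*(I + I) = (-14 + I)*(2*I) = 2*I*(-14 + I))
S = -6147 (S = -10611 + 4464 = -6147)
P = -16640 (P = -16*(-26)*(-14 - 26) = -16*(-26)*(-40) = -8*2080 = -16640)
n(r, j) = 5
(S - n(8, -153)) + P = (-6147 - 1*5) - 16640 = (-6147 - 5) - 16640 = -6152 - 16640 = -22792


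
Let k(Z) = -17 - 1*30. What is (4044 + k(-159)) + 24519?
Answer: 28516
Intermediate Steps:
k(Z) = -47 (k(Z) = -17 - 30 = -47)
(4044 + k(-159)) + 24519 = (4044 - 47) + 24519 = 3997 + 24519 = 28516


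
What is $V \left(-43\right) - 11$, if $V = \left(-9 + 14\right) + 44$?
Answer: $-2118$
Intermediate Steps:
$V = 49$ ($V = 5 + 44 = 49$)
$V \left(-43\right) - 11 = 49 \left(-43\right) - 11 = -2107 - 11 = -2118$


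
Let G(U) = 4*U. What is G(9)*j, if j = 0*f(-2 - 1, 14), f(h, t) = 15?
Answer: 0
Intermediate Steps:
j = 0 (j = 0*15 = 0)
G(9)*j = (4*9)*0 = 36*0 = 0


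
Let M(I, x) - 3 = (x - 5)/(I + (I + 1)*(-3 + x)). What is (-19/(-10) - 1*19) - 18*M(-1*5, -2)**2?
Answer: -6631/50 ≈ -132.62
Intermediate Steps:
M(I, x) = 3 + (-5 + x)/(I + (1 + I)*(-3 + x)) (M(I, x) = 3 + (x - 5)/(I + (I + 1)*(-3 + x)) = 3 + (-5 + x)/(I + (1 + I)*(-3 + x)))
(-19/(-10) - 1*19) - 18*M(-1*5, -2)**2 = (-19/(-10) - 1*19) - 18*(-14 - (-6)*5 + 4*(-2) + 3*(-1*5)*(-2))**2/(-3 - 2 - (-2)*5 - 1*5*(-2))**2 = (-19*(-1/10) - 19) - 18*(-14 - 6*(-5) - 8 + 3*(-5)*(-2))**2/(-3 - 2 - 2*(-5) - 5*(-2))**2 = (19/10 - 19) - 18*(-14 + 30 - 8 + 30)**2/(-3 - 2 + 10 + 10)**2 = -171/10 - 18*(38/15)**2 = -171/10 - 18*1444/225 = -171/10 - 2888/25 = -6631/50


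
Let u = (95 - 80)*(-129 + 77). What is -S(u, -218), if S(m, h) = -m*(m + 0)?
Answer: 608400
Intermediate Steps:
u = -780 (u = 15*(-52) = -780)
S(m, h) = -m² (S(m, h) = -m*m = -m²)
-S(u, -218) = -(-1)*(-780)² = -(-1)*608400 = -1*(-608400) = 608400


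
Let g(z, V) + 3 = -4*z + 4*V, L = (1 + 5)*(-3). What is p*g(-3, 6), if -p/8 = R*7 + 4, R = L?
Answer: 32208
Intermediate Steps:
L = -18 (L = 6*(-3) = -18)
R = -18
g(z, V) = -3 - 4*z + 4*V (g(z, V) = -3 + (-4*z + 4*V) = -3 - 4*z + 4*V)
p = 976 (p = -8*(-18*7 + 4) = -8*(-126 + 4) = -8*(-122) = 976)
p*g(-3, 6) = 976*(-3 - 4*(-3) + 4*6) = 976*(-3 + 12 + 24) = 976*33 = 32208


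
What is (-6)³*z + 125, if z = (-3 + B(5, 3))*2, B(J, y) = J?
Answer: -739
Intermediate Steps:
z = 4 (z = (-3 + 5)*2 = 2*2 = 4)
(-6)³*z + 125 = (-6)³*4 + 125 = -216*4 + 125 = -864 + 125 = -739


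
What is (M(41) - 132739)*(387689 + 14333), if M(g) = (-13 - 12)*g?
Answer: -53776070808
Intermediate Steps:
M(g) = -25*g
(M(41) - 132739)*(387689 + 14333) = (-25*41 - 132739)*(387689 + 14333) = (-1025 - 132739)*402022 = -133764*402022 = -53776070808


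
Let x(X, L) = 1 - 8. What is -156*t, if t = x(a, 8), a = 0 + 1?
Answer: 1092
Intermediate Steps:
a = 1
x(X, L) = -7
t = -7
-156*t = -156*(-7) = 1092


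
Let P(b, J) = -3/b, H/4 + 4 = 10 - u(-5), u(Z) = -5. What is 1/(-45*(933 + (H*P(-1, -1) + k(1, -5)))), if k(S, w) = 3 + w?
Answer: -1/47835 ≈ -2.0905e-5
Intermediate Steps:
H = 44 (H = -16 + 4*(10 - 1*(-5)) = -16 + 4*(10 + 5) = -16 + 4*15 = -16 + 60 = 44)
1/(-45*(933 + (H*P(-1, -1) + k(1, -5)))) = 1/(-45*(933 + (44*(-3/(-1)) + (3 - 5)))) = 1/(-45*(933 + (44*(-3*(-1)) - 2))) = 1/(-45*(933 + (44*3 - 2))) = 1/(-45*(933 + (132 - 2))) = 1/(-45*(933 + 130)) = 1/(-45*1063) = 1/(-47835) = -1/47835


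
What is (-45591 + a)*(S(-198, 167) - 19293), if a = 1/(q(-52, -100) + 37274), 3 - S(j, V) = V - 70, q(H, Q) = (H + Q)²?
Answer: 53366466887639/60378 ≈ 8.8387e+8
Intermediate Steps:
S(j, V) = 73 - V (S(j, V) = 3 - (V - 70) = 3 - (-70 + V) = 3 + (70 - V) = 73 - V)
a = 1/60378 (a = 1/((-52 - 100)² + 37274) = 1/((-152)² + 37274) = 1/(23104 + 37274) = 1/60378 ≈ 1.6562e-5)
(-45591 + a)*(S(-198, 167) - 19293) = (-45591 + 1/60378)*((73 - 1*167) - 19293) = -2752693397*((73 - 167) - 19293)/60378 = -2752693397*(-94 - 19293)/60378 = -2752693397/60378*(-19387) = 53366466887639/60378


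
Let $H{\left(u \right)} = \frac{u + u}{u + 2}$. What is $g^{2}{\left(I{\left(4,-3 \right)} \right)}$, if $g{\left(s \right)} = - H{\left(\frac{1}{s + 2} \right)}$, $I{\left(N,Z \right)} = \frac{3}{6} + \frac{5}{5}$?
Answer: $\frac{1}{16} \approx 0.0625$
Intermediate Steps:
$H{\left(u \right)} = \frac{2 u}{2 + u}$
$I{\left(N,Z \right)} = \frac{3}{2}$ ($I{\left(N,Z \right)} = 3 \cdot \frac{1}{6} + 5 \cdot \frac{1}{5} = \frac{1}{2} + 1 = \frac{3}{2}$)
$g{\left(s \right)} = - \frac{2}{\left(2 + s\right) \left(2 + \frac{1}{2 + s}\right)}$ ($g{\left(s \right)} = - \frac{2}{\left(s + 2\right) \left(2 + \frac{1}{s + 2}\right)} = - \frac{2}{\left(2 + s\right) \left(2 + \frac{1}{2 + s}\right)}$)
$g^{2}{\left(I{\left(4,-3 \right)} \right)} = \left(- \frac{2}{5 + 2 \cdot \frac{3}{2}}\right)^{2} = \left(- \frac{2}{5 + 3}\right)^{2} = \left(- \frac{2}{8}\right)^{2} = \left(\left(-2\right) \frac{1}{8}\right)^{2} = \left(- \frac{1}{4}\right)^{2} = \frac{1}{16}$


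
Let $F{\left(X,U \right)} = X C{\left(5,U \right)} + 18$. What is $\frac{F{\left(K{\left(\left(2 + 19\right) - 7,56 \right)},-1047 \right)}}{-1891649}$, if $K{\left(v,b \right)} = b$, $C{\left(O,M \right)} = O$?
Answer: $- \frac{298}{1891649} \approx -0.00015753$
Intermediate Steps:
$F{\left(X,U \right)} = 18 + 5 X$ ($F{\left(X,U \right)} = X 5 + 18 = 5 X + 18 = 18 + 5 X$)
$\frac{F{\left(K{\left(\left(2 + 19\right) - 7,56 \right)},-1047 \right)}}{-1891649} = \frac{18 + 5 \cdot 56}{-1891649} = \left(18 + 280\right) \left(- \frac{1}{1891649}\right) = 298 \left(- \frac{1}{1891649}\right) = - \frac{298}{1891649}$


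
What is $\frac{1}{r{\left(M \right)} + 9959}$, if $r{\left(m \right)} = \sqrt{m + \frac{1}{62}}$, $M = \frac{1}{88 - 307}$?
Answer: $\frac{135223302}{1346688864461} - \frac{\sqrt{2131746}}{1346688864461} \approx 0.00010041$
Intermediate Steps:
$M = - \frac{1}{219}$ ($M = \frac{1}{-219} = - \frac{1}{219} \approx -0.0045662$)
$r{\left(m \right)} = \sqrt{\frac{1}{62} + m}$ ($r{\left(m \right)} = \sqrt{m + \frac{1}{62}} = \sqrt{\frac{1}{62} + m}$)
$\frac{1}{r{\left(M \right)} + 9959} = \frac{1}{\frac{\sqrt{62 + 3844 \left(- \frac{1}{219}\right)}}{62} + 9959} = \frac{1}{\frac{\sqrt{62 - \frac{3844}{219}}}{62} + 9959} = \frac{1}{\frac{\sqrt{\frac{9734}{219}}}{62} + 9959} = \frac{1}{\frac{\frac{1}{219} \sqrt{2131746}}{62} + 9959} = \frac{1}{\frac{\sqrt{2131746}}{13578} + 9959} = \frac{1}{9959 + \frac{\sqrt{2131746}}{13578}}$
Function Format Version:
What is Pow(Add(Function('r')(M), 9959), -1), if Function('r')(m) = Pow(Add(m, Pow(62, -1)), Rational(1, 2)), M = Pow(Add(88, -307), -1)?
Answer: Add(Rational(135223302, 1346688864461), Mul(Rational(-1, 1346688864461), Pow(2131746, Rational(1, 2)))) ≈ 0.00010041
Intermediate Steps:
M = Rational(-1, 219) (M = Pow(-219, -1) = Rational(-1, 219) ≈ -0.0045662)
Function('r')(m) = Pow(Add(Rational(1, 62), m), Rational(1, 2)) (Function('r')(m) = Pow(Add(m, Rational(1, 62)), Rational(1, 2)) = Pow(Add(Rational(1, 62), m), Rational(1, 2)))
Pow(Add(Function('r')(M), 9959), -1) = Pow(Add(Mul(Rational(1, 62), Pow(Add(62, Mul(3844, Rational(-1, 219))), Rational(1, 2))), 9959), -1) = Pow(Add(Mul(Rational(1, 62), Pow(Add(62, Rational(-3844, 219)), Rational(1, 2))), 9959), -1) = Pow(Add(Mul(Rational(1, 62), Pow(Rational(9734, 219), Rational(1, 2))), 9959), -1) = Pow(Add(Mul(Rational(1, 62), Mul(Rational(1, 219), Pow(2131746, Rational(1, 2)))), 9959), -1) = Pow(Add(Mul(Rational(1, 13578), Pow(2131746, Rational(1, 2))), 9959), -1) = Pow(Add(9959, Mul(Rational(1, 13578), Pow(2131746, Rational(1, 2)))), -1)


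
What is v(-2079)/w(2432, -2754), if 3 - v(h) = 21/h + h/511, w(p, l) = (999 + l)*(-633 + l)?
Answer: 51157/42958624995 ≈ 1.1908e-6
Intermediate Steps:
w(p, l) = (-633 + l)*(999 + l)
v(h) = 3 - 21/h - h/511 (v(h) = 3 - (21/h + h/511) = 3 + (-21/h - h/511) = 3 - 21/h - h/511)
v(-2079)/w(2432, -2754) = (3 - 21/(-2079) - 1/511*(-2079))/(-632367 + (-2754)² + 366*(-2754)) = (3 - 21*(-1/2079) + 297/73)/(-632367 + 7584516 - 1007964) = (3 + 1/99 + 297/73)/5944185 = (51157/7227)*(1/5944185) = 51157/42958624995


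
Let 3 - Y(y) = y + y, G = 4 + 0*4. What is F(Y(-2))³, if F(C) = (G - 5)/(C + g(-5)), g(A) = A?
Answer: -⅛ ≈ -0.12500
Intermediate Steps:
G = 4 (G = 4 + 0 = 4)
Y(y) = 3 - 2*y (Y(y) = 3 - (y + y) = 3 - 2*y)
F(C) = -1/(-5 + C) (F(C) = (4 - 5)/(C - 5) = -1/(-5 + C))
F(Y(-2))³ = (-1/(-5 + (3 - 2*(-2))))³ = (-1/(-5 + (3 + 4)))³ = (-1/(-5 + 7))³ = (-1/2)³ = (-1*½)³ = (-½)³ = -⅛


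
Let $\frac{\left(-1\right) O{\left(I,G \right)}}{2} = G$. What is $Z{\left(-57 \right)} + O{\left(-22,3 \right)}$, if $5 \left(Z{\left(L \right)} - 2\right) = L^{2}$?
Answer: $\frac{3229}{5} \approx 645.8$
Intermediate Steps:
$O{\left(I,G \right)} = - 2 G$
$Z{\left(L \right)} = 2 + \frac{L^{2}}{5}$
$Z{\left(-57 \right)} + O{\left(-22,3 \right)} = \left(2 + \frac{\left(-57\right)^{2}}{5}\right) - 6 = \left(2 + \frac{1}{5} \cdot 3249\right) - 6 = \left(2 + \frac{3249}{5}\right) - 6 = \frac{3259}{5} - 6 = \frac{3229}{5}$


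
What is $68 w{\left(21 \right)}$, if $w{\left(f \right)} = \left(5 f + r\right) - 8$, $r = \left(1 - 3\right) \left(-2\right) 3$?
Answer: $7412$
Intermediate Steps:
$r = 12$ ($r = \left(1 - 3\right) \left(-2\right) 3 = \left(-2\right) \left(-2\right) 3 = 4 \cdot 3 = 12$)
$w{\left(f \right)} = 4 + 5 f$ ($w{\left(f \right)} = \left(5 f + 12\right) - 8 = \left(12 + 5 f\right) - 8 = 4 + 5 f$)
$68 w{\left(21 \right)} = 68 \left(4 + 5 \cdot 21\right) = 68 \left(4 + 105\right) = 68 \cdot 109 = 7412$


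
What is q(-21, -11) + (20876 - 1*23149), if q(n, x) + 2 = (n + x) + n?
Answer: -2328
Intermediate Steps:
q(n, x) = -2 + x + 2*n (q(n, x) = -2 + ((n + x) + n) = -2 + (x + 2*n) = -2 + x + 2*n)
q(-21, -11) + (20876 - 1*23149) = (-2 - 11 + 2*(-21)) + (20876 - 1*23149) = (-2 - 11 - 42) + (20876 - 23149) = -55 - 2273 = -2328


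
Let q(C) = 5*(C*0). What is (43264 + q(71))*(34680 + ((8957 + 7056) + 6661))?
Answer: 2481363456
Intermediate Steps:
q(C) = 0 (q(C) = 5*0 = 0)
(43264 + q(71))*(34680 + ((8957 + 7056) + 6661)) = (43264 + 0)*(34680 + ((8957 + 7056) + 6661)) = 43264*(34680 + (16013 + 6661)) = 43264*(34680 + 22674) = 43264*57354 = 2481363456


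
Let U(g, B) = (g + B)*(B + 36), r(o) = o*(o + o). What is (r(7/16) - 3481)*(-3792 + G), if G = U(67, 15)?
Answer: -86876205/64 ≈ -1.3574e+6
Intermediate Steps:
r(o) = 2*o**2 (r(o) = o*(2*o) = 2*o**2)
U(g, B) = (36 + B)*(B + g) (U(g, B) = (B + g)*(36 + B) = (36 + B)*(B + g))
G = 4182 (G = 15**2 + 36*15 + 36*67 + 15*67 = 225 + 540 + 2412 + 1005 = 4182)
(r(7/16) - 3481)*(-3792 + G) = (2*(7/16)**2 - 3481)*(-3792 + 4182) = (2*(7*(1/16))**2 - 3481)*390 = (2*(7/16)**2 - 3481)*390 = (2*(49/256) - 3481)*390 = (49/128 - 3481)*390 = -445519/128*390 = -86876205/64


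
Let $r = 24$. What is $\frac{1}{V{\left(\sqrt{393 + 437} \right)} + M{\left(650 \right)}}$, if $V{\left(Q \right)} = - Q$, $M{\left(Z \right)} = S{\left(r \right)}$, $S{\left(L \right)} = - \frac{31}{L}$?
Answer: $\frac{744}{477119} - \frac{576 \sqrt{830}}{477119} \approx -0.033221$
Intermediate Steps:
$M{\left(Z \right)} = - \frac{31}{24}$
$\frac{1}{V{\left(\sqrt{393 + 437} \right)} + M{\left(650 \right)}} = \frac{1}{- \sqrt{393 + 437} - \frac{31}{24}} = \frac{1}{- \sqrt{830} - \frac{31}{24}} = \frac{1}{- \frac{31}{24} - \sqrt{830}}$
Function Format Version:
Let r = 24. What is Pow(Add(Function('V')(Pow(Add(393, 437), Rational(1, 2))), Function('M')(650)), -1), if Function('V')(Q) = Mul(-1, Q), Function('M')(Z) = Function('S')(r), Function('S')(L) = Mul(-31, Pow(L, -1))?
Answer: Add(Rational(744, 477119), Mul(Rational(-576, 477119), Pow(830, Rational(1, 2)))) ≈ -0.033221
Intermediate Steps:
Function('M')(Z) = Rational(-31, 24) (Function('M')(Z) = Mul(-31, Pow(24, -1)) = Mul(-31, Rational(1, 24)) = Rational(-31, 24))
Pow(Add(Function('V')(Pow(Add(393, 437), Rational(1, 2))), Function('M')(650)), -1) = Pow(Add(Mul(-1, Pow(Add(393, 437), Rational(1, 2))), Rational(-31, 24)), -1) = Pow(Add(Mul(-1, Pow(830, Rational(1, 2))), Rational(-31, 24)), -1) = Pow(Add(Rational(-31, 24), Mul(-1, Pow(830, Rational(1, 2)))), -1)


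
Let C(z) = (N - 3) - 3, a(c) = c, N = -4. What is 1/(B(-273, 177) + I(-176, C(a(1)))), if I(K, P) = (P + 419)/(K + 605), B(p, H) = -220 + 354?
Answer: 429/57895 ≈ 0.0074100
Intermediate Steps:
B(p, H) = 134
C(z) = -10 (C(z) = (-4 - 3) - 3 = -7 - 3 = -10)
I(K, P) = (419 + P)/(605 + K)
1/(B(-273, 177) + I(-176, C(a(1)))) = 1/(134 + (419 - 10)/(605 - 176)) = 1/(134 + 409/429) = 1/(57895/429) = 429/57895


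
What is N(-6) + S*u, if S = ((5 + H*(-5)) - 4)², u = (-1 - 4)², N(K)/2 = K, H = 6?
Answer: 21013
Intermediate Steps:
N(K) = 2*K
u = 25 (u = (-5)² = 25)
S = 841 (S = ((5 + 6*(-5)) - 4)² = ((5 - 30) - 4)² = (-25 - 4)² = (-29)² = 841)
N(-6) + S*u = 2*(-6) + 841*25 = -12 + 21025 = 21013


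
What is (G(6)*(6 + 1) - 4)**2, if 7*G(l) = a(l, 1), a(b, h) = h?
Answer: 9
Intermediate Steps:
G(l) = 1/7 (G(l) = (1/7)*1 = 1/7)
(G(6)*(6 + 1) - 4)**2 = ((6 + 1)/7 - 4)**2 = ((1/7)*7 - 4)**2 = (1 - 4)**2 = (-3)**2 = 9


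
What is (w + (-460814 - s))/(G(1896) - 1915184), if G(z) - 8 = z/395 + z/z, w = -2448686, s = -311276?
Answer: 12991120/9575851 ≈ 1.3567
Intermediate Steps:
G(z) = 9 + z/395 (G(z) = 8 + (z/395 + z/z) = 8 + (z*(1/395) + 1) = 8 + (z/395 + 1) = 8 + (1 + z/395) = 9 + z/395)
(w + (-460814 - s))/(G(1896) - 1915184) = (-2448686 + (-460814 - 1*(-311276)))/((9 + (1/395)*1896) - 1915184) = (-2448686 + (-460814 + 311276))/((9 + 24/5) - 1915184) = (-2448686 - 149538)/(69/5 - 1915184) = -2598224/(-9575851/5) = -2598224*(-5/9575851) = 12991120/9575851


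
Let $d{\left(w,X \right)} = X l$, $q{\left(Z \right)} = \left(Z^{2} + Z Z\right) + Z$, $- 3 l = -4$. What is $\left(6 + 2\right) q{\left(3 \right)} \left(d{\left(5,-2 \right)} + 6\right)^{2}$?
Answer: $\frac{5600}{3} \approx 1866.7$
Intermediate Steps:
$l = \frac{4}{3}$ ($l = \left(- \frac{1}{3}\right) \left(-4\right) = \frac{4}{3} \approx 1.3333$)
$q{\left(Z \right)} = Z + 2 Z^{2}$ ($q{\left(Z \right)} = \left(Z^{2} + Z^{2}\right) + Z = 2 Z^{2} + Z = Z + 2 Z^{2}$)
$d{\left(w,X \right)} = \frac{4 X}{3}$ ($d{\left(w,X \right)} = X \frac{4}{3} = \frac{4 X}{3}$)
$\left(6 + 2\right) q{\left(3 \right)} \left(d{\left(5,-2 \right)} + 6\right)^{2} = \left(6 + 2\right) 3 \left(1 + 2 \cdot 3\right) \left(\frac{4}{3} \left(-2\right) + 6\right)^{2} = 8 \cdot 3 \left(1 + 6\right) \left(- \frac{8}{3} + 6\right)^{2} = 8 \cdot 3 \cdot 7 \left(\frac{10}{3}\right)^{2} = 8 \cdot 21 \cdot \frac{100}{9} = 168 \cdot \frac{100}{9} = \frac{5600}{3}$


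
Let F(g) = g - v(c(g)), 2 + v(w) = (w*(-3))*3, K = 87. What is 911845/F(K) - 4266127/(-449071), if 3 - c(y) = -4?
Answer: 410131597299/68258792 ≈ 6008.5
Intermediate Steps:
c(y) = 7 (c(y) = 3 - 1*(-4) = 3 + 4 = 7)
v(w) = -2 - 9*w (v(w) = -2 + (w*(-3))*3 = -2 - 3*w*3 = -2 - 9*w)
F(g) = 65 + g (F(g) = g - (-2 - 9*7) = g - (-2 - 63) = g - 1*(-65) = g + 65 = 65 + g)
911845/F(K) - 4266127/(-449071) = 911845/(65 + 87) - 4266127/(-449071) = 911845/152 - 4266127*(-1/449071) = 911845*(1/152) + 4266127/449071 = 911845/152 + 4266127/449071 = 410131597299/68258792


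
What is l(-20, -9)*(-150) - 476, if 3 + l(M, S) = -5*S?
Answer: -6776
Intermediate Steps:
l(M, S) = -3 - 5*S
l(-20, -9)*(-150) - 476 = (-3 - 5*(-9))*(-150) - 476 = (-3 + 45)*(-150) - 476 = 42*(-150) - 476 = -6300 - 476 = -6776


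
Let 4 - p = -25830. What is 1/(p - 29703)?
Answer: -1/3869 ≈ -0.00025846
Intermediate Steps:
p = 25834 (p = 4 - 1*(-25830) = 4 + 25830 = 25834)
1/(p - 29703) = 1/(25834 - 29703) = 1/(-3869) = -1/3869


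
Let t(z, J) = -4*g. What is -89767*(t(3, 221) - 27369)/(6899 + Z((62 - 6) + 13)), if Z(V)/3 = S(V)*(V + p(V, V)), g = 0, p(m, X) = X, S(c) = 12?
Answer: 2456833023/11867 ≈ 2.0703e+5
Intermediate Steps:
Z(V) = 72*V (Z(V) = 3*(12*(V + V)) = 3*(12*(2*V)) = 3*(24*V) = 72*V)
t(z, J) = 0 (t(z, J) = -4*0 = 0)
-89767*(t(3, 221) - 27369)/(6899 + Z((62 - 6) + 13)) = -89767*(0 - 27369)/(6899 + 72*((62 - 6) + 13)) = -89767*(-27369/(6899 + 72*(56 + 13))) = -89767*(-27369/(6899 + 72*69)) = -89767*(-27369/(6899 + 4968)) = -89767/(11867*(-1/27369)) = -89767/(-11867/27369) = -89767*(-27369/11867) = 2456833023/11867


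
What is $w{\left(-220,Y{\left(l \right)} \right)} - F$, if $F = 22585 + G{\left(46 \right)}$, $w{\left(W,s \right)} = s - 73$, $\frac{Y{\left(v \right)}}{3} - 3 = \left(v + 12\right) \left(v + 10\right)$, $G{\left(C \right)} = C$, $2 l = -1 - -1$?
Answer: $-22335$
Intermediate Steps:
$l = 0$ ($l = \frac{-1 - -1}{2} = \frac{-1 + 1}{2} = \frac{1}{2} \cdot 0 = 0$)
$Y{\left(v \right)} = 9 + 3 \left(10 + v\right) \left(12 + v\right)$ ($Y{\left(v \right)} = 9 + 3 \left(v + 12\right) \left(v + 10\right) = 9 + 3 \left(12 + v\right) \left(10 + v\right) = 9 + 3 \left(10 + v\right) \left(12 + v\right)$)
$w{\left(W,s \right)} = -73 + s$
$F = 22631$ ($F = 22585 + 46 = 22631$)
$w{\left(-220,Y{\left(l \right)} \right)} - F = \left(-73 + \left(369 + 3 \cdot 0^{2} + 66 \cdot 0\right)\right) - 22631 = \left(-73 + \left(369 + 3 \cdot 0 + 0\right)\right) - 22631 = \left(-73 + \left(369 + 0 + 0\right)\right) - 22631 = \left(-73 + 369\right) - 22631 = 296 - 22631 = -22335$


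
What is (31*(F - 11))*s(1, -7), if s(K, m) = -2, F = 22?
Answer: -682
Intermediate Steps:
(31*(F - 11))*s(1, -7) = (31*(22 - 11))*(-2) = (31*11)*(-2) = 341*(-2) = -682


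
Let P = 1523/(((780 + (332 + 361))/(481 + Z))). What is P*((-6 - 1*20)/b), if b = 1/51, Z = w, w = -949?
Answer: 315041688/491 ≈ 6.4163e+5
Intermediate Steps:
Z = -949
b = 1/51 ≈ 0.019608
P = -237588/491 (P = 1523/(((780 + (332 + 361))/(481 - 949))) = 1523/(((780 + 693)/(-468))) = 1523/((1473*(-1/468))) = 1523/(-491/156) = 1523*(-156/491) = -237588/491 ≈ -483.89)
P*((-6 - 1*20)/b) = -237588*(-6 - 1*20)/(491*1/51) = -237588*(-6 - 20)*51/491 = -(-6177288)*51/491 = -237588/491*(-1326) = 315041688/491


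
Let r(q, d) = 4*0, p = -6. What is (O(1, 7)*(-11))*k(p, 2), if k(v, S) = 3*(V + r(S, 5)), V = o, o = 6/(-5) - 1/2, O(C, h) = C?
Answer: 561/10 ≈ 56.100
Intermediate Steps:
r(q, d) = 0
o = -17/10 (o = 6*(-⅕) - 1*½ = -6/5 - ½ = -17/10 ≈ -1.7000)
V = -17/10 ≈ -1.7000
k(v, S) = -51/10 (k(v, S) = 3*(-17/10 + 0) = 3*(-17/10) = -51/10)
(O(1, 7)*(-11))*k(p, 2) = (1*(-11))*(-51/10) = -11*(-51/10) = 561/10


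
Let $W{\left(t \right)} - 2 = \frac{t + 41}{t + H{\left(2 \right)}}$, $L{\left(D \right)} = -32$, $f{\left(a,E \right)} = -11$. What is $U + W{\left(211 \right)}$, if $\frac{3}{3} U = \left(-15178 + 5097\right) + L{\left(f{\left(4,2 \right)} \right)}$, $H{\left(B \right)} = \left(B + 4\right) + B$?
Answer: $- \frac{738019}{73} \approx -10110.0$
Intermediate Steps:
$H{\left(B \right)} = 4 + 2 B$ ($H{\left(B \right)} = \left(4 + B\right) + B = 4 + 2 B$)
$W{\left(t \right)} = 2 + \frac{41 + t}{8 + t}$ ($W{\left(t \right)} = 2 + \frac{t + 41}{t + \left(4 + 2 \cdot 2\right)} = 2 + \frac{41 + t}{t + \left(4 + 4\right)} = 2 + \frac{41 + t}{t + 8} = 2 + \frac{41 + t}{8 + t}$)
$U = -10113$ ($U = \left(-15178 + 5097\right) - 32 = -10081 - 32 = -10113$)
$U + W{\left(211 \right)} = -10113 + \frac{3 \left(19 + 211\right)}{8 + 211} = -10113 + 3 \cdot \frac{1}{219} \cdot 230 = -10113 + \frac{230}{73} = - \frac{738019}{73}$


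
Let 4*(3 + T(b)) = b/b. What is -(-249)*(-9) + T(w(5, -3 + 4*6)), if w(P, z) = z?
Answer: -8975/4 ≈ -2243.8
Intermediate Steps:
T(b) = -11/4 (T(b) = -3 + (b/b)/4 = -3 + (¼)*1 = -3 + ¼ = -11/4)
-(-249)*(-9) + T(w(5, -3 + 4*6)) = -(-249)*(-9) - 11/4 = -83*27 - 11/4 = -2241 - 11/4 = -8975/4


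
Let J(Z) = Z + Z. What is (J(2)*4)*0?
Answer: 0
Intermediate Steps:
J(Z) = 2*Z
(J(2)*4)*0 = ((2*2)*4)*0 = (4*4)*0 = 16*0 = 0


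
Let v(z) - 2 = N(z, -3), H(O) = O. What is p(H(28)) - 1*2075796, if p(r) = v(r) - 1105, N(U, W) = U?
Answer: -2076871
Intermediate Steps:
v(z) = 2 + z
p(r) = -1103 + r (p(r) = (2 + r) - 1105 = -1103 + r)
p(H(28)) - 1*2075796 = (-1103 + 28) - 1*2075796 = -1075 - 2075796 = -2076871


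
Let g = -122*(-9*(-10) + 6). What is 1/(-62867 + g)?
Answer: -1/74579 ≈ -1.3409e-5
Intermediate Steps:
g = -11712 (g = -122*(90 + 6) = -122*96 = -11712)
1/(-62867 + g) = 1/(-62867 - 11712) = 1/(-74579) = -1/74579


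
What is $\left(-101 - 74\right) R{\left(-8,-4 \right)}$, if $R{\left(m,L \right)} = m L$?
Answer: $-5600$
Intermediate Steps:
$R{\left(m,L \right)} = L m$
$\left(-101 - 74\right) R{\left(-8,-4 \right)} = \left(-101 - 74\right) \left(\left(-4\right) \left(-8\right)\right) = \left(-175\right) 32 = -5600$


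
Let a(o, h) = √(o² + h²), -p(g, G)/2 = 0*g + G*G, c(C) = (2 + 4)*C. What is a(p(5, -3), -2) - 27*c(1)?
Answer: -162 + 2*√82 ≈ -143.89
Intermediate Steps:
c(C) = 6*C
p(g, G) = -2*G² (p(g, G) = -2*(0*g + G*G) = -2*(0 + G²) = -2*G²)
a(o, h) = √(h² + o²)
a(p(5, -3), -2) - 27*c(1) = √((-2)² + (-2*(-3)²)²) - 162 = √(4 + (-2*9)²) - 27*6 = √(4 + (-18)²) - 162 = √(4 + 324) - 162 = √328 - 162 = 2*√82 - 162 = -162 + 2*√82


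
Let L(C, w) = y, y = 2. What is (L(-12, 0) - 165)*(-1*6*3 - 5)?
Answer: 3749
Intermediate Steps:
L(C, w) = 2
(L(-12, 0) - 165)*(-1*6*3 - 5) = (2 - 165)*(-1*6*3 - 5) = -163*(-6*3 - 5) = -163*(-18 - 5) = -163*(-23) = 3749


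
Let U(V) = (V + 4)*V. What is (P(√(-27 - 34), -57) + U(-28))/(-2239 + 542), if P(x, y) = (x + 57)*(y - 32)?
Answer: 4401/1697 + 89*I*√61/1697 ≈ 2.5934 + 0.40961*I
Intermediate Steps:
U(V) = V*(4 + V) (U(V) = (4 + V)*V = V*(4 + V))
P(x, y) = (-32 + y)*(57 + x) (P(x, y) = (57 + x)*(-32 + y) = (-32 + y)*(57 + x))
(P(√(-27 - 34), -57) + U(-28))/(-2239 + 542) = ((-1824 - 32*√(-27 - 34) + 57*(-57) + √(-27 - 34)*(-57)) - 28*(4 - 28))/(-2239 + 542) = ((-1824 - 32*I*√61 - 3249 + √(-61)*(-57)) - 28*(-24))/(-1697) = ((-1824 - 32*I*√61 - 3249 + (I*√61)*(-57)) + 672)*(-1/1697) = ((-1824 - 32*I*√61 - 3249 - 57*I*√61) + 672)*(-1/1697) = ((-5073 - 89*I*√61) + 672)*(-1/1697) = (-4401 - 89*I*√61)*(-1/1697) = 4401/1697 + 89*I*√61/1697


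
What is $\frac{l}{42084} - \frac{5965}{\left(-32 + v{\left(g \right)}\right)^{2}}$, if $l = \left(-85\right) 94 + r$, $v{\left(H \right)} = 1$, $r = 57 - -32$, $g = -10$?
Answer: $- \frac{258623921}{40442724} \approx -6.3948$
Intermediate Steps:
$r = 89$ ($r = 57 + 32 = 89$)
$l = -7901$ ($l = \left(-85\right) 94 + 89 = -7990 + 89 = -7901$)
$\frac{l}{42084} - \frac{5965}{\left(-32 + v{\left(g \right)}\right)^{2}} = - \frac{7901}{42084} - \frac{5965}{\left(-32 + 1\right)^{2}} = \left(-7901\right) \frac{1}{42084} - \frac{5965}{\left(-31\right)^{2}} = - \frac{7901}{42084} - \frac{5965}{961} = - \frac{258623921}{40442724}$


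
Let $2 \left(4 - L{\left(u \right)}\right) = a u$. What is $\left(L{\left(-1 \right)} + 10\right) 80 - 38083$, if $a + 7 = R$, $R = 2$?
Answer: $-37163$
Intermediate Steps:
$a = -5$ ($a = -7 + 2 = -5$)
$L{\left(u \right)} = 4 + \frac{5 u}{2}$ ($L{\left(u \right)} = 4 - \frac{\left(-5\right) u}{2} = 4 + \frac{5 u}{2}$)
$\left(L{\left(-1 \right)} + 10\right) 80 - 38083 = \left(\left(4 + \frac{5}{2} \left(-1\right)\right) + 10\right) 80 - 38083 = \left(\left(4 - \frac{5}{2}\right) + 10\right) 80 - 38083 = \left(\frac{3}{2} + 10\right) 80 - 38083 = \frac{23}{2} \cdot 80 - 38083 = 920 - 38083 = -37163$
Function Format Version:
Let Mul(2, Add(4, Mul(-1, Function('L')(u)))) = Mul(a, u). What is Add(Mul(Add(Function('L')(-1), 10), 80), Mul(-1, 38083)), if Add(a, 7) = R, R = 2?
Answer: -37163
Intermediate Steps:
a = -5 (a = Add(-7, 2) = -5)
Function('L')(u) = Add(4, Mul(Rational(5, 2), u)) (Function('L')(u) = Add(4, Mul(Rational(-1, 2), Mul(-5, u))) = Add(4, Mul(Rational(5, 2), u)))
Add(Mul(Add(Function('L')(-1), 10), 80), Mul(-1, 38083)) = Add(Mul(Add(Add(4, Mul(Rational(5, 2), -1)), 10), 80), Mul(-1, 38083)) = Add(Mul(Add(Add(4, Rational(-5, 2)), 10), 80), -38083) = Add(Mul(Add(Rational(3, 2), 10), 80), -38083) = Add(Mul(Rational(23, 2), 80), -38083) = Add(920, -38083) = -37163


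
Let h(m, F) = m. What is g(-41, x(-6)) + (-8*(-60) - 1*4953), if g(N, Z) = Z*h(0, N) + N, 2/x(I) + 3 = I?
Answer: -4514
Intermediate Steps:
x(I) = 2/(-3 + I)
g(N, Z) = N (g(N, Z) = Z*0 + N = 0 + N = N)
g(-41, x(-6)) + (-8*(-60) - 1*4953) = -41 + (-8*(-60) - 1*4953) = -41 + (480 - 4953) = -41 - 4473 = -4514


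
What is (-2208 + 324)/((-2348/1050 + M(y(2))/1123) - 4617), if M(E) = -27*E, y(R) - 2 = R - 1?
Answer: 555379650/1361714351 ≈ 0.40785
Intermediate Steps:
y(R) = 1 + R (y(R) = 2 + (R - 1) = 2 + (-1 + R) = 1 + R)
(-2208 + 324)/((-2348/1050 + M(y(2))/1123) - 4617) = (-2208 + 324)/((-2348/1050 - 27*(1 + 2)/1123) - 4617) = -1884/((-2348*1/1050 - 27*3*(1/1123)) - 4617) = -1884/((-1174/525 - 81*1/1123) - 4617) = -1884/((-1174/525 - 81/1123) - 4617) = -1884/(-1360927/589575 - 4617) = -1884/(-2723428702/589575) = -1884*(-589575/2723428702) = 555379650/1361714351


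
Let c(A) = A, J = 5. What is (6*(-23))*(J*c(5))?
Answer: -3450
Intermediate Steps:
(6*(-23))*(J*c(5)) = (6*(-23))*(5*5) = -138*25 = -3450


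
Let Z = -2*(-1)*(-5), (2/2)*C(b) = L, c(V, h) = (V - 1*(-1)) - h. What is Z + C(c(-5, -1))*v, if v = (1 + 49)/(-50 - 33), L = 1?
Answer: -880/83 ≈ -10.602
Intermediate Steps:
c(V, h) = 1 + V - h (c(V, h) = (V + 1) - h = (1 + V) - h = 1 + V - h)
C(b) = 1
Z = -10 (Z = 2*(-5) = -10)
v = -50/83 (v = 50/(-83) = 50*(-1/83) = -50/83 ≈ -0.60241)
Z + C(c(-5, -1))*v = -10 + 1*(-50/83) = -10 - 50/83 = -880/83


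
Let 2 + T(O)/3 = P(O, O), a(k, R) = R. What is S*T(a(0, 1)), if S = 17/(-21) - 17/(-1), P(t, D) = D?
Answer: -340/7 ≈ -48.571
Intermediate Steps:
T(O) = -6 + 3*O
S = 340/21 (S = 17*(-1/21) - 17*(-1) = -17/21 + 17 = 340/21 ≈ 16.190)
S*T(a(0, 1)) = 340*(-6 + 3*1)/21 = 340*(-6 + 3)/21 = (340/21)*(-3) = -340/7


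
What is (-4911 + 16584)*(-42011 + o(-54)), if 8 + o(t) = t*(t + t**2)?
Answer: -2294526591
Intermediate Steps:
o(t) = -8 + t*(t + t**2)
(-4911 + 16584)*(-42011 + o(-54)) = (-4911 + 16584)*(-42011 + (-8 + (-54)**2 + (-54)**3)) = 11673*(-42011 + (-8 + 2916 - 157464)) = 11673*(-42011 - 154556) = 11673*(-196567) = -2294526591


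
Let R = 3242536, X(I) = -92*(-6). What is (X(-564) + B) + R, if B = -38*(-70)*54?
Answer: 3386728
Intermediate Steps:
X(I) = 552
B = 143640 (B = 2660*54 = 143640)
(X(-564) + B) + R = (552 + 143640) + 3242536 = 144192 + 3242536 = 3386728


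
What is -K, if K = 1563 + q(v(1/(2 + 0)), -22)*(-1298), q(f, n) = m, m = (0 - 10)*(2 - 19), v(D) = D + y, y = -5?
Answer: 219097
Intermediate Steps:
v(D) = -5 + D (v(D) = D - 5 = -5 + D)
m = 170 (m = -10*(-17) = 170)
q(f, n) = 170
K = -219097 (K = 1563 + 170*(-1298) = 1563 - 220660 = -219097)
-K = -1*(-219097) = 219097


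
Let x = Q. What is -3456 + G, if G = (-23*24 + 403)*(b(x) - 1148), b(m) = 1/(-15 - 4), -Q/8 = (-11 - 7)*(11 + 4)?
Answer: 3184473/19 ≈ 1.6760e+5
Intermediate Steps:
Q = 2160 (Q = -8*(-11 - 7)*(11 + 4) = -(-144)*15 = -8*(-270) = 2160)
x = 2160
b(m) = -1/19 (b(m) = 1/(-19) = -1/19)
G = 3250137/19 (G = (-23*24 + 403)*(-1/19 - 1148) = (-552 + 403)*(-21813/19) = -149*(-21813/19) = 3250137/19 ≈ 1.7106e+5)
-3456 + G = -3456 + 3250137/19 = 3184473/19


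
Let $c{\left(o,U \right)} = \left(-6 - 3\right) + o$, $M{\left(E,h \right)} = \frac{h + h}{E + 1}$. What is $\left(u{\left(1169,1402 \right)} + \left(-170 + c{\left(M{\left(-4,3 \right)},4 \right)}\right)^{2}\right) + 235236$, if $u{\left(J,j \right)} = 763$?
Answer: $268760$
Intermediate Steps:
$M{\left(E,h \right)} = \frac{2 h}{1 + E}$
$c{\left(o,U \right)} = -9 + o$
$\left(u{\left(1169,1402 \right)} + \left(-170 + c{\left(M{\left(-4,3 \right)},4 \right)}\right)^{2}\right) + 235236 = \left(763 + \left(-170 - \left(9 - \frac{6}{1 - 4}\right)\right)^{2}\right) + 235236 = \left(763 + \left(-170 - \left(9 - \frac{6}{-3}\right)\right)^{2}\right) + 235236 = \left(763 + \left(-170 - \left(9 - -2\right)\right)^{2}\right) + 235236 = \left(763 + \left(-170 - 11\right)^{2}\right) + 235236 = \left(763 + \left(-181\right)^{2}\right) + 235236 = \left(763 + 32761\right) + 235236 = 33524 + 235236 = 268760$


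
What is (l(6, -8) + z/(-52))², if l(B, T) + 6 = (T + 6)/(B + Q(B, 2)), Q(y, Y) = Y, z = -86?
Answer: 57121/2704 ≈ 21.125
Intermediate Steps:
l(B, T) = -6 + (6 + T)/(2 + B) (l(B, T) = -6 + (T + 6)/(B + 2) = -6 + (6 + T)/(2 + B))
(l(6, -8) + z/(-52))² = ((-6 - 8 - 6*6)/(2 + 6) - 86/(-52))² = ((-6 - 8 - 36)/8 - 86*(-1/52))² = ((⅛)*(-50) + 43/26)² = (-25/4 + 43/26)² = (-239/52)² = 57121/2704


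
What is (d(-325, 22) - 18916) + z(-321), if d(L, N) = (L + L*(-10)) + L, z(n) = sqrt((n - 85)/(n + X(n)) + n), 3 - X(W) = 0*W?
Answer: -16316 + 2*I*sqrt(2020731)/159 ≈ -16316.0 + 17.881*I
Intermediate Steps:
X(W) = 3 (X(W) = 3 - 0*W = 3 - 1*0 = 3 + 0 = 3)
z(n) = sqrt(n + (-85 + n)/(3 + n)) (z(n) = sqrt((n - 85)/(n + 3) + n) = sqrt((-85 + n)/(3 + n) + n) = sqrt(n + (-85 + n)/(3 + n)))
d(L, N) = -8*L (d(L, N) = (L - 10*L) + L = -9*L + L = -8*L)
(d(-325, 22) - 18916) + z(-321) = (-8*(-325) - 18916) + sqrt((-85 - 321 - 321*(3 - 321))/(3 - 321)) = (2600 - 18916) + sqrt((-85 - 321 - 321*(-318))/(-318)) = -16316 + sqrt(-(-85 - 321 + 102078)/318) = -16316 + sqrt(-1/318*101672) = -16316 + sqrt(-50836/159) = -16316 + 2*I*sqrt(2020731)/159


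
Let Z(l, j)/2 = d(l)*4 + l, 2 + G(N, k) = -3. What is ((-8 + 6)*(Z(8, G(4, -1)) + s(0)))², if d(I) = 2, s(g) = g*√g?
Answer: 4096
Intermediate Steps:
s(g) = g^(3/2)
G(N, k) = -5 (G(N, k) = -2 - 3 = -5)
Z(l, j) = 16 + 2*l (Z(l, j) = 2*(2*4 + l) = 2*(8 + l) = 16 + 2*l)
((-8 + 6)*(Z(8, G(4, -1)) + s(0)))² = ((-8 + 6)*((16 + 2*8) + 0^(3/2)))² = (-2*((16 + 16) + 0))² = (-2*(32 + 0))² = (-2*32)² = (-64)² = 4096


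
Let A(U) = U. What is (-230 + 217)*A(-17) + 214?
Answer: 435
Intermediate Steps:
(-230 + 217)*A(-17) + 214 = (-230 + 217)*(-17) + 214 = -13*(-17) + 214 = 221 + 214 = 435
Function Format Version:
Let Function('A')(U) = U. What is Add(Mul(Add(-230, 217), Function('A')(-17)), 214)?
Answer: 435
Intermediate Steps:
Add(Mul(Add(-230, 217), Function('A')(-17)), 214) = Add(Mul(Add(-230, 217), -17), 214) = Add(Mul(-13, -17), 214) = Add(221, 214) = 435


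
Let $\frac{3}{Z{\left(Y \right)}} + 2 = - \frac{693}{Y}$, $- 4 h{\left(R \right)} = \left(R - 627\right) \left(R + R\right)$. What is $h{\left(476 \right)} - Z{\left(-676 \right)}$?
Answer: $\frac{23685170}{659} \approx 35941.0$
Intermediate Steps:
$h{\left(R \right)} = - \frac{R \left(-627 + R\right)}{2}$ ($h{\left(R \right)} = - \frac{\left(R - 627\right) \left(R + R\right)}{4} = - \frac{\left(-627 + R\right) 2 R}{4} = - \frac{2 R \left(-627 + R\right)}{4} = - \frac{R \left(-627 + R\right)}{2}$)
$Z{\left(Y \right)} = \frac{3}{-2 - \frac{693}{Y}}$
$h{\left(476 \right)} - Z{\left(-676 \right)} = \frac{1}{2} \cdot 476 \left(627 - 476\right) - \left(-3\right) \left(-676\right) \frac{1}{693 + 2 \left(-676\right)} = \frac{1}{2} \cdot 476 \left(627 - 476\right) - \left(-3\right) \left(-676\right) \frac{1}{693 - 1352} = \frac{1}{2} \cdot 476 \cdot 151 - \left(-3\right) \left(-676\right) \frac{1}{-659} = 35938 - \left(-3\right) \left(-676\right) \left(- \frac{1}{659}\right) = 35938 - - \frac{2028}{659} = 35938 + \frac{2028}{659} = \frac{23685170}{659}$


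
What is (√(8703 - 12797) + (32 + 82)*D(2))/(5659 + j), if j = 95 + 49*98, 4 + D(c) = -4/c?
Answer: -171/2639 + I*√4094/10556 ≈ -0.064797 + 0.0060614*I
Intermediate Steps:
D(c) = -4 - 4/c
j = 4897 (j = 95 + 4802 = 4897)
(√(8703 - 12797) + (32 + 82)*D(2))/(5659 + j) = (√(8703 - 12797) + (32 + 82)*(-4 - 4/2))/(5659 + 4897) = (√(-4094) + 114*(-4 - 4*½))/10556 = (I*√4094 + 114*(-4 - 2))*(1/10556) = (I*√4094 + 114*(-6))*(1/10556) = (I*√4094 - 684)*(1/10556) = (-684 + I*√4094)*(1/10556) = -171/2639 + I*√4094/10556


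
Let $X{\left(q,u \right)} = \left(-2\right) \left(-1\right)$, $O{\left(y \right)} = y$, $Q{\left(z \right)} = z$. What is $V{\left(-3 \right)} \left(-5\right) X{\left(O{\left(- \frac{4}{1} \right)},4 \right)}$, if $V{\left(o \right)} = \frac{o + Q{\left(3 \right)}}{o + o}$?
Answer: $0$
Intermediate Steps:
$X{\left(q,u \right)} = 2$
$V{\left(o \right)} = \frac{3 + o}{2 o}$ ($V{\left(o \right)} = \frac{o + 3}{o + o} = \frac{3 + o}{2 o}$)
$V{\left(-3 \right)} \left(-5\right) X{\left(O{\left(- \frac{4}{1} \right)},4 \right)} = \frac{3 - 3}{2 \left(-3\right)} \left(-5\right) 2 = \frac{1}{2} \left(- \frac{1}{3}\right) 0 \left(-5\right) 2 = 0 \left(-5\right) 2 = 0 \cdot 2 = 0$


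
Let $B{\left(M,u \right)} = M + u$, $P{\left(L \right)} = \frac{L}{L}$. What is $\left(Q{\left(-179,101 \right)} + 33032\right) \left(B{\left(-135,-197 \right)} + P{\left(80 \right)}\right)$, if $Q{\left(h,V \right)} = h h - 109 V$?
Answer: $-17895184$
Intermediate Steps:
$Q{\left(h,V \right)} = h^{2} - 109 V$
$P{\left(L \right)} = 1$
$\left(Q{\left(-179,101 \right)} + 33032\right) \left(B{\left(-135,-197 \right)} + P{\left(80 \right)}\right) = \left(\left(\left(-179\right)^{2} - 11009\right) + 33032\right) \left(\left(-135 - 197\right) + 1\right) = \left(\left(32041 - 11009\right) + 33032\right) \left(-332 + 1\right) = \left(21032 + 33032\right) \left(-331\right) = 54064 \left(-331\right) = -17895184$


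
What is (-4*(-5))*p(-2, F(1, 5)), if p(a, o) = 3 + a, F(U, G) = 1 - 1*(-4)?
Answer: 20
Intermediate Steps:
F(U, G) = 5 (F(U, G) = 1 + 4 = 5)
(-4*(-5))*p(-2, F(1, 5)) = (-4*(-5))*(3 - 2) = 20*1 = 20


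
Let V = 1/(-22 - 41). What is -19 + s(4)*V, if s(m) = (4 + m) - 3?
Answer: -1202/63 ≈ -19.079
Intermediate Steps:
s(m) = 1 + m
V = -1/63 (V = 1/(-63) = -1/63 ≈ -0.015873)
-19 + s(4)*V = -19 + (1 + 4)*(-1/63) = -19 + 5*(-1/63) = -19 - 5/63 = -1202/63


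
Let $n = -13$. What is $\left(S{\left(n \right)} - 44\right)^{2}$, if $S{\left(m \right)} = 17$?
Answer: $729$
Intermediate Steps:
$\left(S{\left(n \right)} - 44\right)^{2} = \left(17 - 44\right)^{2} = \left(-27\right)^{2} = 729$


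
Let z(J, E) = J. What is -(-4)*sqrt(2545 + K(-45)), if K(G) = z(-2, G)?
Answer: 4*sqrt(2543) ≈ 201.71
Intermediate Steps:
K(G) = -2
-(-4)*sqrt(2545 + K(-45)) = -(-4)*sqrt(2545 - 2) = -(-4)*sqrt(2543) = 4*sqrt(2543)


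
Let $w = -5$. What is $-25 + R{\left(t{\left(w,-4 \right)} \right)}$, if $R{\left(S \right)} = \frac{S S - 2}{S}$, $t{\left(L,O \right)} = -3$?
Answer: $- \frac{82}{3} \approx -27.333$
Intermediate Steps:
$R{\left(S \right)} = \frac{-2 + S^{2}}{S}$ ($R{\left(S \right)} = \frac{S^{2} - 2}{S} = \frac{-2 + S^{2}}{S}$)
$-25 + R{\left(t{\left(w,-4 \right)} \right)} = -25 - \left(3 + \frac{2}{-3}\right) = -25 - \frac{7}{3} = - \frac{82}{3}$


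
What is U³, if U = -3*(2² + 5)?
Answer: -19683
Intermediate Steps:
U = -27 (U = -3*(4 + 5) = -3*9 = -1*27 = -27)
U³ = (-27)³ = -19683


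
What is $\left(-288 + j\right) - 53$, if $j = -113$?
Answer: $-454$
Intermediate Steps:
$\left(-288 + j\right) - 53 = \left(-288 - 113\right) - 53 = -401 - 53 = -454$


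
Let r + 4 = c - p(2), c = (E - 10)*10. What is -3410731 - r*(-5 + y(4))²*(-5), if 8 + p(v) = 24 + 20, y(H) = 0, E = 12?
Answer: -3413231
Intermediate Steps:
p(v) = 36 (p(v) = -8 + (24 + 20) = -8 + 44 = 36)
c = 20 (c = (12 - 10)*10 = 2*10 = 20)
r = -20 (r = -4 + (20 - 1*36) = -4 + (20 - 36) = -4 - 16 = -20)
-3410731 - r*(-5 + y(4))²*(-5) = -3410731 - (-20)*(-5 + 0)²*(-5) = -3410731 - (-20)*(-5)²*(-5) = -3410731 - (-20)*25*(-5) = -3410731 - (-20)*(-125) = -3410731 - 1*2500 = -3410731 - 2500 = -3413231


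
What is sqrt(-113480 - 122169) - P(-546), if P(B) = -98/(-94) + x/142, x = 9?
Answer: -7381/6674 + I*sqrt(235649) ≈ -1.1059 + 485.44*I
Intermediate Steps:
P(B) = 7381/6674 (P(B) = -98/(-94) + 9/142 = -98*(-1/94) + 9*(1/142) = 49/47 + 9/142 = 7381/6674)
sqrt(-113480 - 122169) - P(-546) = sqrt(-113480 - 122169) - 1*7381/6674 = sqrt(-235649) - 7381/6674 = I*sqrt(235649) - 7381/6674 = -7381/6674 + I*sqrt(235649)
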